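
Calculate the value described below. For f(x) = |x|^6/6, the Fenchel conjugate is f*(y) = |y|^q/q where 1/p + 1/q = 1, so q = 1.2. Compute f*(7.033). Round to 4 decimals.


The conjugate exponent q satisfies 1/p + 1/q = 1.
p = 6, so q = 6/(6 - 1) = 1.2
|y|^q = 7.033^1.2 = 10.3889
f*(7.033) = 10.3889 / 1.2 = 8.6574


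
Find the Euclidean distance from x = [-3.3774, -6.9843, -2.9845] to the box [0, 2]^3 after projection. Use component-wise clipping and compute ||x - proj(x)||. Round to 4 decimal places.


Project each component onto [0, 2].
clip(-3.3774) = 0.0, clip(-6.9843) = 0.0, clip(-2.9845) = 0.0
Projection = [0.0, 0.0, 0.0]
Squared diffs: [11.4068, 48.7804, 8.9072]
Distance = sqrt(69.0944) = 8.3123


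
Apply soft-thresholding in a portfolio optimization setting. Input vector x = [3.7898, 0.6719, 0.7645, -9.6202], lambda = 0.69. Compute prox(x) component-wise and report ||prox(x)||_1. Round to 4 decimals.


Soft-thresholding with lambda = 0.69:
prox(3.7898) = sign(3.7898)*max(|3.7898| - 0.69, 0) = 3.0998
prox(0.6719) = sign(0.6719)*max(|0.6719| - 0.69, 0) = 0.0
prox(0.7645) = sign(0.7645)*max(|0.7645| - 0.69, 0) = 0.0745
prox(-9.6202) = sign(-9.6202)*max(|-9.6202| - 0.69, 0) = -8.9302
prox(x) = [3.0998, 0.0, 0.0745, -8.9302]
||prox(x)||_1 = 3.0998 + 0.0 + 0.0745 + 8.9302 = 12.1045


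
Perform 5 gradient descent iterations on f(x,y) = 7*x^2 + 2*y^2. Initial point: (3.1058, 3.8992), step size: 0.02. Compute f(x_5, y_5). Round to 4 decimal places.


Gradient descent on f(x,y) = 7*x^2 + 2*y^2.
Starting point: (3.1058, 3.8992), alpha = 0.02
Step 1: grad_x = 2*7*3.1058 = 43.4812, grad_y = 2*2*3.8992 = 15.5968
  x_1 = 3.1058 - 0.02*43.4812 = 2.2362
  y_1 = 3.8992 - 0.02*15.5968 = 3.5873
Step 2: grad_x = 2*7*2.2362 = 31.3065, grad_y = 2*2*3.5873 = 14.3491
  x_2 = 2.2362 - 0.02*31.3065 = 1.61
  y_2 = 3.5873 - 0.02*14.3491 = 3.3003
Step 3: grad_x = 2*7*1.61 = 22.5407, grad_y = 2*2*3.3003 = 13.2011
  x_3 = 1.61 - 0.02*22.5407 = 1.1592
  y_3 = 3.3003 - 0.02*13.2011 = 3.0363
Step 4: grad_x = 2*7*1.1592 = 16.2293, grad_y = 2*2*3.0363 = 12.145
  x_4 = 1.1592 - 0.02*16.2293 = 0.8346
  y_4 = 3.0363 - 0.02*12.145 = 2.7934
Step 5: grad_x = 2*7*0.8346 = 11.6851, grad_y = 2*2*2.7934 = 11.1734
  x_5 = 0.8346 - 0.02*11.6851 = 0.6009
  y_5 = 2.7934 - 0.02*11.1734 = 2.5699
f(0.6009, 2.5699) = 7*0.6009^2 + 2*2.5699^2 = 15.7366


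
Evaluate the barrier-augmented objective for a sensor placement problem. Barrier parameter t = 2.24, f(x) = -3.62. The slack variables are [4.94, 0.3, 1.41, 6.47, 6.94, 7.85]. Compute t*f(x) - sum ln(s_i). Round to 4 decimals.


Step 1: Compute log-barrier.
ln values: [1.5974, -1.204, 0.3436, 1.8672, 1.9373, 2.0605]
phi = -(1.5974 - 1.204 + 0.3436 + 1.8672 + 1.9373 + 2.0605) = -6.602
Step 2: Compute augmented objective.
t*f(x) = 2.24*-3.62 = -8.1088
Total = -8.1088 - 6.602 = -14.7108


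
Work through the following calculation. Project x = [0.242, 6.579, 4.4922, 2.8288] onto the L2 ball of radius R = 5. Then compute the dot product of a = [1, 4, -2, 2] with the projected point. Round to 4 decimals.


Step 1: Compute ||x|| (intermediates to 6 decimals).
||x|| = sqrt(0.242^2 + 6.579^2 + 4.4922^2 + 2.8288^2) = 8.457173
Step 2: Project.
Since ||x|| > R, scale = R/||x|| = 5/8.457173 = 0.591214, proj(x) = scale * x
proj(x) = [0.143074, 3.889597, 2.655852, 1.672426]
Step 3: Dot product.
a^T * proj(x) = 1*0.143074 + 4*3.889597 - 2*2.655852 + 2*1.672426 = 13.7346


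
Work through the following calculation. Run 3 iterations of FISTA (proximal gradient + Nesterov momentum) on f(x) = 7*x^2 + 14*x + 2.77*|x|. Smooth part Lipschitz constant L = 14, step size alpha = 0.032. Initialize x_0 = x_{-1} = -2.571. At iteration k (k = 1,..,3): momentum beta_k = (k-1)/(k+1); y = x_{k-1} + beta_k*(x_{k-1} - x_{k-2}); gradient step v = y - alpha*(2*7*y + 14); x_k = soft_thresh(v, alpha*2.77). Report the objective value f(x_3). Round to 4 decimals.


FISTA on f(x) = 7*x^2 + 14*x + 2.77*|x|
L = 14, alpha = 0.032
Iteration 1: beta = 0.0, y = -2.571 + 0.0*(-2.571 + 2.571) = -2.571
  grad(y) = -21.994, v = y - alpha*grad = -1.8672
  prox(v) = soft_thresh(-1.8672, 0.0886) = -1.7786
Iteration 2: beta = 0.3333, y = -1.7786 + 0.3333*(-1.7786 + 2.571) = -1.5144
  grad(y) = -7.2016, v = y - alpha*grad = -1.284
  prox(v) = soft_thresh(-1.284, 0.0886) = -1.1953
Iteration 3: beta = 0.5, y = -1.1953 + 0.5*(-1.1953 + 1.7786) = -0.9037
  grad(y) = 1.3483, v = y - alpha*grad = -0.9468
  prox(v) = soft_thresh(-0.9468, 0.0886) = -0.8582
f(x_3) = 7*(-0.8582)^2 + 14*(-0.8582) + 2.77*|-0.8582| = -4.482


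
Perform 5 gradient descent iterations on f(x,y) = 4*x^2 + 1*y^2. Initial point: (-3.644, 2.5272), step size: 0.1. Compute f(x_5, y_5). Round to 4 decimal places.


Gradient descent on f(x,y) = 4*x^2 + 1*y^2.
Starting point: (-3.644, 2.5272), alpha = 0.1
Step 1: grad_x = 2*4*-3.644 = -29.152, grad_y = 2*1*2.5272 = 5.0544
  x_1 = -3.644 - 0.1*-29.152 = -0.7288
  y_1 = 2.5272 - 0.1*5.0544 = 2.0218
Step 2: grad_x = 2*4*-0.7288 = -5.8304, grad_y = 2*1*2.0218 = 4.0435
  x_2 = -0.7288 - 0.1*-5.8304 = -0.1458
  y_2 = 2.0218 - 0.1*4.0435 = 1.6174
Step 3: grad_x = 2*4*-0.1458 = -1.1661, grad_y = 2*1*1.6174 = 3.2348
  x_3 = -0.1458 - 0.1*-1.1661 = -0.0292
  y_3 = 1.6174 - 0.1*3.2348 = 1.2939
Step 4: grad_x = 2*4*-0.0292 = -0.2332, grad_y = 2*1*1.2939 = 2.5879
  x_4 = -0.0292 - 0.1*-0.2332 = -0.0058
  y_4 = 1.2939 - 0.1*2.5879 = 1.0351
Step 5: grad_x = 2*4*-0.0058 = -0.0466, grad_y = 2*1*1.0351 = 2.0703
  x_5 = -0.0058 - 0.1*-0.0466 = -0.0012
  y_5 = 1.0351 - 0.1*2.0703 = 0.8281
f(-0.0012, 0.8281) = 4*(-0.0012)^2 + 1*0.8281^2 = 0.6858


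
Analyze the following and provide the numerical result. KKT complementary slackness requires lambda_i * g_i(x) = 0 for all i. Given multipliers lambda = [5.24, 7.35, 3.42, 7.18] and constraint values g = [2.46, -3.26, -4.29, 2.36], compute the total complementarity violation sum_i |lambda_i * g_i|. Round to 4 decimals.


KKT complementary slackness check:
lambda_1 * g_1 = 5.24 * 2.46 = 12.8904
lambda_2 * g_2 = 7.35 * -3.26 = -23.961
lambda_3 * g_3 = 3.42 * -4.29 = -14.6718
lambda_4 * g_4 = 7.18 * 2.36 = 16.9448
Total violation = 12.8904 + 23.961 + 14.6718 + 16.9448 = 68.468


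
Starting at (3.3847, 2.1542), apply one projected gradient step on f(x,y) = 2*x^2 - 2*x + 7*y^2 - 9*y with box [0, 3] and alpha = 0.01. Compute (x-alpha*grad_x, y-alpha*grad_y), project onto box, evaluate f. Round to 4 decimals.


Step 1: Compute gradient at (3.3847, 2.1542).
grad_x = 2*2*3.3847 - 2 = 11.5388
grad_y = 2*7*2.1542 - 9 = 21.1588
Step 2: Gradient step.
x_raw = 3.3847 - 0.01*11.5388 = 3.2693
y_raw = 2.1542 - 0.01*21.1588 = 1.9426
Step 3: Project onto [0, 3].
x_proj = clip(3.2693) = 3.0
y_proj = clip(1.9426) = 1.9426
Step 4: Evaluate f.
f(3.0, 1.9426) = 20.9327


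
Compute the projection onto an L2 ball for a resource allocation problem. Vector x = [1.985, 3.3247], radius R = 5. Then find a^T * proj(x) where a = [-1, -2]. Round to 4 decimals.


Step 1: Compute ||x|| (intermediates to 6 decimals).
||x|| = sqrt(1.985^2 + 3.3247^2) = 3.87219
Step 2: Project.
Since ||x|| <= R, proj = x (no scaling needed).
proj(x) = [1.985, 3.3247]
Step 3: Dot product.
a^T * proj(x) = -1*1.985 - 2*3.3247 = -8.6344


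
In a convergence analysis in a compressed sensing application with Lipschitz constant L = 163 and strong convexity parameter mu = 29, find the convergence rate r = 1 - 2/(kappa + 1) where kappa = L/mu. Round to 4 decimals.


Step 1: Compute the condition number.
kappa = L/mu = 163/29 = 5.6207
Step 2: Compute the convergence rate.
r = 1 - 2/(kappa + 1) = 1 - 2*mu/(L + mu) = (L - mu)/(L + mu) = 134/192 = 0.6979


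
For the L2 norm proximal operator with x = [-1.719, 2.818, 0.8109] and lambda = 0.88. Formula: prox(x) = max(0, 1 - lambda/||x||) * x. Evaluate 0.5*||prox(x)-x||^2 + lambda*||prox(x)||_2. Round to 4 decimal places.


Step 1: Compute ||x||.
||x|| = 3.3991
Step 2: Compute scaling factor.
scale = max(0, 1 - 0.88/3.3991) = 0.7411
Step 3: prox(x) = [-1.274, 2.0884, 0.601]
||prox(x)|| = 2.5191
Step 4: Proximal objective.
0.5*||prox-x||^2 = 0.3872
lambda*||prox|| = 2.2168
Total = 2.604


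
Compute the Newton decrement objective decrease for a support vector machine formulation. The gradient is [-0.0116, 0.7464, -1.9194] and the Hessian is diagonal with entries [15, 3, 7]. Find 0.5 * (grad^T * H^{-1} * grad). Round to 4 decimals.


Step 1: H is diagonal, so H^(-1) * g = [-0.0008, 0.2488, -0.2742].
Step 2: g^T H^(-1) g = sum_i g_i^2 / H_ii
  = (-0.0116)^2/15 + (0.7464)^2/3 + (-1.9194)^2/7
  = 0.0 + 0.1857 + 0.5263 = 0.712
Step 3: Objective decrease = 0.5 * g^T H^(-1) g = 0.356


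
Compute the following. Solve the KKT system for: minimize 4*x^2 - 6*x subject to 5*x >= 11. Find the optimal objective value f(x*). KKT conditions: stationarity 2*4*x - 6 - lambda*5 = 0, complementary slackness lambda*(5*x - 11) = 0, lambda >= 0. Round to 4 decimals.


Step 1: Try lambda = 0 (constraint inactive).
x_unc = 6/(2*4) = 0.75
Check: 5*0.75 = 3.75 < 11 -- violated!
Step 2: Constraint must be active: 5*x = 11
x* = 11/5 = 2.2
lambda = (2*4*2.2 - 6)/5 = 2.32
Step 3: Compute optimal value.
f(x*) = 4*2.2^2 - 6*2.2 = 6.16


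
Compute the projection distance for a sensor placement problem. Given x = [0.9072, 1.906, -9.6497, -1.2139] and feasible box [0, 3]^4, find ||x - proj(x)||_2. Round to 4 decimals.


Project each component onto [0, 3].
clip(0.9072) = 0.9072, clip(1.906) = 1.906, clip(-9.6497) = 0.0, clip(-1.2139) = 0.0
Projection = [0.9072, 1.906, 0.0, 0.0]
Squared diffs: [0.0, 0.0, 93.1167, 1.4736]
Distance = sqrt(94.5903) = 9.7258


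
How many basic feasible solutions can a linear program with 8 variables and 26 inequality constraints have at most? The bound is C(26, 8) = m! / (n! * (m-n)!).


Each vertex corresponds to some choice of n active constraints out of m, so the number of vertices is at most C(m, n) = m! / (n!(m-n)!).
m = 26, n = 8
Numerator: 26 * 25 * 24 * 23 * 22 * 21 * 20 * 19
Denominator: 8! = 40320
C(26, 8) = 1562275


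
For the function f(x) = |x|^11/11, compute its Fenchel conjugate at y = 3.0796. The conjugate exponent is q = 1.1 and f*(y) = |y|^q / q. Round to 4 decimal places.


The conjugate exponent q satisfies 1/p + 1/q = 1.
p = 11, so q = 11/(11 - 1) = 1.1
|y|^q = 3.0796^1.1 = 3.4462
f*(3.0796) = 3.4462 / 1.1 = 3.1329


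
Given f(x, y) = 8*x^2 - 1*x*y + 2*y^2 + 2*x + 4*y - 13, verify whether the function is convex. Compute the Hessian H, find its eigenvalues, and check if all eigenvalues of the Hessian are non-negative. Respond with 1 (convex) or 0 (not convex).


The Hessian of f(x,y) = 8*x^2 - 1*x*y + 2*y^2 + 2*x + 4*y - 13 is:
H = [[16, -1], [-1, 4]]
Trace = 16 + 4 = 20
Determinant = 16*4 - (-1)^2 = 63
Discriminant = (20)^2 - 4*63 = 148.0
Eigenvalues: lambda_1 = 3.9172, lambda_2 = 16.0828
The function is convex.

1


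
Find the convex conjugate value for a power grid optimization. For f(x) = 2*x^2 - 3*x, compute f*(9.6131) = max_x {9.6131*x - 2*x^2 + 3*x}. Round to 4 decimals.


f*(y) = sup_x {y*x - a*x^2 - b*x} = sup_x {(y-b)*x - a*x^2}
FOC: (y - b) - 2a*x = 0 => x* = (y - b)/(2a)
x* = (9.6131 + 3)/(2*2) = 3.1533
f*(9.6131) = (y-b)^2/(4a) = (9.6131 + 3)^2/(4*2)
= 159.0903/8 = 19.8863


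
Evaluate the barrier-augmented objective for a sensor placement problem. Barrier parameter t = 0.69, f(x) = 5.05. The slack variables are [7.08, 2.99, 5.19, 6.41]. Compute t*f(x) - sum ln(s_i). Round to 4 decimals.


Step 1: Compute log-barrier.
ln values: [1.9573, 1.0953, 1.6467, 1.8579]
phi = -(1.9573 + 1.0953 + 1.6467 + 1.8579) = -6.5571
Step 2: Compute augmented objective.
t*f(x) = 0.69*5.05 = 3.4845
Total = 3.4845 - 6.5571 = -3.0726


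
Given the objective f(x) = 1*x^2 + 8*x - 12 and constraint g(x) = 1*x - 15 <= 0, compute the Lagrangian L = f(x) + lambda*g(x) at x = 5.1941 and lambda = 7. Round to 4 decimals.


Step 1: Evaluate f(x).
f(5.1941) = 1*5.1941^2 + 8*5.1941 - 12 = 56.5315
Step 2: Evaluate g(x).
g(5.1941) = 1*5.1941 - 15 = -9.8059
Step 3: Compute Lagrangian.
L = 56.5315 + 7*-9.8059 = -12.1098


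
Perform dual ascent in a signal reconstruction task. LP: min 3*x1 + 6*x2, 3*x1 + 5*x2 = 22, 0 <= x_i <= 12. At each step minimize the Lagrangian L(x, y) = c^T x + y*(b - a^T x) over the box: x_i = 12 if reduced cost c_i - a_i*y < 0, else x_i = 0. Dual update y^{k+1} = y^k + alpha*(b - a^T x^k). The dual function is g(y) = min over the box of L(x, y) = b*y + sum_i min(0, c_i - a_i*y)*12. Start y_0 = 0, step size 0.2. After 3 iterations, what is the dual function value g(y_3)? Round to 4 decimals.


Dual ascent for LP: min 3*x1 + 6*x2, 3*x1 + 5*x2 = 22, 0 <= x_i <= 12
Step 1: y^k = 0.0, reduced costs: (3.0, 6.0)
  x^k = (0.0, 0.0), subgradient = b - a^T x = 22.0
  y^{k+1} = 0.0 + 0.2*22.0 = 4.4
Step 2: y^k = 4.4, reduced costs: (-10.2, -16.0)
  x^k = (12.0, 12.0), subgradient = b - a^T x = -74.0
  y^{k+1} = 4.4 + 0.2*-74.0 = -10.4
Step 3: y^k = -10.4, reduced costs: (34.2, 58.0)
  x^k = (0.0, 0.0), subgradient = b - a^T x = 22.0
  y^{k+1} = -10.4 + 0.2*22.0 = -6.0
Dual objective at y_3 = -6.0: reduced costs (21.0, 36.0), box minimizer x = (0.0, 0.0)
g(y_3) = b*y + (c1 - a1*y)*x1 + (c2 - a2*y)*x2 = 22*(-6.0) + 21.0*0.0 + 36.0*0.0 = -132.0 + 0.0 + 0.0 = -132.0


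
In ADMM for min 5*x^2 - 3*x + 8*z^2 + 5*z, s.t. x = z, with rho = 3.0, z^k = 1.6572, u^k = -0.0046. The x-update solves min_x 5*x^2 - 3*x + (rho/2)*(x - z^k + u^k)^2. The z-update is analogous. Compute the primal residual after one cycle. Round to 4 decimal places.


ADMM iteration with rho = 3.0, z^k = 1.6572, u^k = -0.0046
Step 1: x-update.
Minimize 5*x^2 - 3*x + (3.0/2)*(x - 1.6572 - 0.0046)^2
FOC: (2*5 + 3.0)*x = 3 + 3.0*(1.6572 + 0.0046)
x^{k+1} = 0.6143
Step 2: z-update.
Minimize 8*z^2 + 5*z + (3.0/2)*(0.6143 - z - 0.0046)^2
FOC: (2*8 + 3.0)*z = -5 + 3.0*(0.6143 - 0.0046)
z^{k+1} = -0.1669
Step 3: u-update.
u^{k+1} = -0.0046 + 0.6143 + 0.1669 = 0.7766
Step 4: Primal residual = |0.6143 + 0.1669| = 0.7812


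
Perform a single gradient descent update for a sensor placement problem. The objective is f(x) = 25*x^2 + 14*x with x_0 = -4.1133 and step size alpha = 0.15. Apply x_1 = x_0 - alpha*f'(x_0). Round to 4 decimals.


We compute the gradient at x_0 and apply the update.
f'(x) = 50*x + 14
f'(-4.1133) = 50*-4.1133 + 14 = -191.665
x_1 = -4.1133 - 0.15*-191.665 = 24.6365


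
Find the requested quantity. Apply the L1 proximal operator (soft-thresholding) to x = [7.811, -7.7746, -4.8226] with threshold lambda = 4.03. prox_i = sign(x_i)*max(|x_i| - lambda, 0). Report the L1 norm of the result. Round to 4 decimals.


Soft-thresholding with lambda = 4.03:
prox(7.811) = sign(7.811)*max(|7.811| - 4.03, 0) = 3.781
prox(-7.7746) = sign(-7.7746)*max(|-7.7746| - 4.03, 0) = -3.7446
prox(-4.8226) = sign(-4.8226)*max(|-4.8226| - 4.03, 0) = -0.7926
prox(x) = [3.781, -3.7446, -0.7926]
||prox(x)||_1 = 3.781 + 3.7446 + 0.7926 = 8.3182


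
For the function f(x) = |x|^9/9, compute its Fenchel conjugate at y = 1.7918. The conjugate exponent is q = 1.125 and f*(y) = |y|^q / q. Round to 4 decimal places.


The conjugate exponent q satisfies 1/p + 1/q = 1.
p = 9, so q = 9/(9 - 1) = 1.125
|y|^q = 1.7918^1.125 = 1.9273
f*(1.7918) = 1.9273 / 1.125 = 1.7132


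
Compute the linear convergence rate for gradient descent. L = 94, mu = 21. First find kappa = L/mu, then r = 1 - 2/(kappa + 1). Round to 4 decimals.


Step 1: Compute the condition number.
kappa = L/mu = 94/21 = 4.4762
Step 2: Compute the convergence rate.
r = 1 - 2/(kappa + 1) = 1 - 2*mu/(L + mu) = (L - mu)/(L + mu) = 73/115 = 0.6348


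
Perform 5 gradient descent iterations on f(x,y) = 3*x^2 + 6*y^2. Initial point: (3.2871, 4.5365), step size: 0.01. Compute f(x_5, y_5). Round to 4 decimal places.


Gradient descent on f(x,y) = 3*x^2 + 6*y^2.
Starting point: (3.2871, 4.5365), alpha = 0.01
Step 1: grad_x = 2*3*3.2871 = 19.7226, grad_y = 2*6*4.5365 = 54.438
  x_1 = 3.2871 - 0.01*19.7226 = 3.0899
  y_1 = 4.5365 - 0.01*54.438 = 3.9921
Step 2: grad_x = 2*3*3.0899 = 18.5392, grad_y = 2*6*3.9921 = 47.9054
  x_2 = 3.0899 - 0.01*18.5392 = 2.9045
  y_2 = 3.9921 - 0.01*47.9054 = 3.5131
Step 3: grad_x = 2*3*2.9045 = 17.4269, grad_y = 2*6*3.5131 = 42.1568
  x_3 = 2.9045 - 0.01*17.4269 = 2.7302
  y_3 = 3.5131 - 0.01*42.1568 = 3.0915
Step 4: grad_x = 2*3*2.7302 = 16.3813, grad_y = 2*6*3.0915 = 37.098
  x_4 = 2.7302 - 0.01*16.3813 = 2.5664
  y_4 = 3.0915 - 0.01*37.098 = 2.7205
Step 5: grad_x = 2*3*2.5664 = 15.3984, grad_y = 2*6*2.7205 = 32.6462
  x_5 = 2.5664 - 0.01*15.3984 = 2.4124
  y_5 = 2.7205 - 0.01*32.6462 = 2.3941
f(2.4124, 2.3941) = 3*2.4124^2 + 6*2.3941^2 = 51.8483


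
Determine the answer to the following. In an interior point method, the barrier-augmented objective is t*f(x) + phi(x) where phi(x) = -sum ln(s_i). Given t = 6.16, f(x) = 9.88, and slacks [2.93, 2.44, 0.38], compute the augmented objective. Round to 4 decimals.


Step 1: Compute log-barrier.
ln values: [1.075, 0.892, -0.9676]
phi = -(1.075 + 0.892 - 0.9676) = -0.9994
Step 2: Compute augmented objective.
t*f(x) = 6.16*9.88 = 60.8608
Total = 60.8608 - 0.9994 = 59.8614


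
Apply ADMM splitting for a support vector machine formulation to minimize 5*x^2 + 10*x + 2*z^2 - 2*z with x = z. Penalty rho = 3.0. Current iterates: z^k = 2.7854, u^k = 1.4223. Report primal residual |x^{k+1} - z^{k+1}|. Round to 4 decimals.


ADMM iteration with rho = 3.0, z^k = 2.7854, u^k = 1.4223
Step 1: x-update.
Minimize 5*x^2 + 10*x + (3.0/2)*(x - 2.7854 + 1.4223)^2
FOC: (2*5 + 3.0)*x = -10 + 3.0*(2.7854 - 1.4223)
x^{k+1} = -0.4547
Step 2: z-update.
Minimize 2*z^2 - 2*z + (3.0/2)*(-0.4547 - z + 1.4223)^2
FOC: (2*2 + 3.0)*z = 2 + 3.0*(-0.4547 + 1.4223)
z^{k+1} = 0.7004
Step 3: u-update.
u^{k+1} = 1.4223 - 0.4547 - 0.7004 = 0.2672
Step 4: Primal residual = |-0.4547 - 0.7004| = 1.1551


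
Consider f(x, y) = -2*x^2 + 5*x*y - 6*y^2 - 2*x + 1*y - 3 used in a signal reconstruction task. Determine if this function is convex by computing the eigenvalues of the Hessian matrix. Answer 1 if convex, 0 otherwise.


The Hessian of f(x,y) = -2*x^2 + 5*x*y - 6*y^2 - 2*x + 1*y - 3 is:
H = [[-4, 5], [5, -12]]
Trace = -4 - 12 = -16
Determinant = -4*-12 - (5)^2 = 23
Discriminant = (-16)^2 - 4*23 = 164.0
Eigenvalues: lambda_1 = -14.4031, lambda_2 = -1.5969
The function is not convex.

0


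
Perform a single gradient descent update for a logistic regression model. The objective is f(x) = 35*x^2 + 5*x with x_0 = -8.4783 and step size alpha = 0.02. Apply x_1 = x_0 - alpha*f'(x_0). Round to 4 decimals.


We compute the gradient at x_0 and apply the update.
f'(x) = 70*x + 5
f'(-8.4783) = 70*-8.4783 + 5 = -588.481
x_1 = -8.4783 - 0.02*-588.481 = 3.2913


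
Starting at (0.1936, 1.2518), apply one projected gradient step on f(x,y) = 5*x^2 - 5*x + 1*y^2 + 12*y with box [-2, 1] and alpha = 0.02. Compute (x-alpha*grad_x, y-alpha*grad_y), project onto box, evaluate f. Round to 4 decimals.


Step 1: Compute gradient at (0.1936, 1.2518).
grad_x = 2*5*0.1936 - 5 = -3.064
grad_y = 2*1*1.2518 + 12 = 14.5036
Step 2: Gradient step.
x_raw = 0.1936 - 0.02*-3.064 = 0.2549
y_raw = 1.2518 - 0.02*14.5036 = 0.9617
Step 3: Project onto [-2, 1].
x_proj = clip(0.2549) = 0.2549
y_proj = clip(0.9617) = 0.9617
Step 4: Evaluate f.
f(0.2549, 0.9617) = 11.5161


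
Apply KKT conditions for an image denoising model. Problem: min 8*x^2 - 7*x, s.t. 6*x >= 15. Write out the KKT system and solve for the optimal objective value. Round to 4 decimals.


Step 1: Try lambda = 0 (constraint inactive).
x_unc = 7/(2*8) = 0.4375
Check: 6*0.4375 = 2.625 < 15 -- violated!
Step 2: Constraint must be active: 6*x = 15
x* = 15/6 = 2.5
lambda = (2*8*2.5 - 7)/6 = 5.5
Step 3: Compute optimal value.
f(x*) = 8*2.5^2 - 7*2.5 = 32.5


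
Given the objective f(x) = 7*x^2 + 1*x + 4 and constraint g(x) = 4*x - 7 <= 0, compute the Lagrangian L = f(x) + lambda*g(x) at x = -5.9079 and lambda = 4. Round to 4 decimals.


Step 1: Evaluate f(x).
f(-5.9079) = 7*(-5.9079)^2 + 1*(-5.9079) + 4 = 242.4151
Step 2: Evaluate g(x).
g(-5.9079) = 4*-5.9079 - 7 = -30.6316
Step 3: Compute Lagrangian.
L = 242.4151 + 4*-30.6316 = 119.8887


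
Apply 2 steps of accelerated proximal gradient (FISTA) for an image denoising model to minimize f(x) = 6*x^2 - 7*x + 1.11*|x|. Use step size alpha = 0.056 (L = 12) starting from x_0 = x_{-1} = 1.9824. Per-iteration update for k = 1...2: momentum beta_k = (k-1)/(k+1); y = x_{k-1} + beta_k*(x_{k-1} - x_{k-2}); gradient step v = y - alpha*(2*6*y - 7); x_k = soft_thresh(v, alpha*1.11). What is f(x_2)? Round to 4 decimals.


FISTA on f(x) = 6*x^2 - 7*x + 1.11*|x|
L = 12, alpha = 0.056
Iteration 1: beta = 0.0, y = 1.9824 + 0.0*(1.9824 - 1.9824) = 1.9824
  grad(y) = 16.7888, v = y - alpha*grad = 1.0422
  prox(v) = soft_thresh(1.0422, 0.0622) = 0.9801
Iteration 2: beta = 0.3333, y = 0.9801 + 0.3333*(0.9801 - 1.9824) = 0.646
  grad(y) = 0.7515, v = y - alpha*grad = 0.6039
  prox(v) = soft_thresh(0.6039, 0.0622) = 0.5417
f(x_2) = 6*0.5417^2 - 7*0.5417 + 1.11*|0.5417| = -1.43


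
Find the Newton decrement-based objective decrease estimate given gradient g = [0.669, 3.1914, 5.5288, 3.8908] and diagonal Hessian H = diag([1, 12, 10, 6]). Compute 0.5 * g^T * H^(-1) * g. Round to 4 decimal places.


Step 1: H is diagonal, so H^(-1) * g = [0.669, 0.266, 0.5529, 0.6485].
Step 2: g^T H^(-1) g = sum_i g_i^2 / H_ii
  = (0.669)^2/1 + (3.1914)^2/12 + (5.5288)^2/10 + (3.8908)^2/6
  = 0.4476 + 0.8488 + 3.0568 + 2.5231 = 6.8761
Step 3: Objective decrease = 0.5 * g^T H^(-1) g = 3.4381


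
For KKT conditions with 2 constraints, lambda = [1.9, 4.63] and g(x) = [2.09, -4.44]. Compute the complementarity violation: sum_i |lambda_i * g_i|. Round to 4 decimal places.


KKT complementary slackness check:
lambda_1 * g_1 = 1.9 * 2.09 = 3.971
lambda_2 * g_2 = 4.63 * -4.44 = -20.5572
Total violation = 3.971 + 20.5572 = 24.5282


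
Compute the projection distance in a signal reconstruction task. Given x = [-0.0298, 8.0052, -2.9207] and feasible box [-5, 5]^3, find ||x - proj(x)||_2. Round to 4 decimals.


Project each component onto [-5, 5].
clip(-0.0298) = -0.0298, clip(8.0052) = 5.0, clip(-2.9207) = -2.9207
Projection = [-0.0298, 5.0, -2.9207]
Squared diffs: [0.0, 9.0312, 0.0]
Distance = sqrt(9.0312) = 3.0052


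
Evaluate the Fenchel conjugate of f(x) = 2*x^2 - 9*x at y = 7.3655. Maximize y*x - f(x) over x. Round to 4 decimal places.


f*(y) = sup_x {y*x - a*x^2 - b*x} = sup_x {(y-b)*x - a*x^2}
FOC: (y - b) - 2a*x = 0 => x* = (y - b)/(2a)
x* = (7.3655 + 9)/(2*2) = 4.0914
f*(7.3655) = (y-b)^2/(4a) = (7.3655 + 9)^2/(4*2)
= 267.8296/8 = 33.4787


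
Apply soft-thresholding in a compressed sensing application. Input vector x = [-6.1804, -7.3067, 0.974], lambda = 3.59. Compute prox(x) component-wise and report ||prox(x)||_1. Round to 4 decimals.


Soft-thresholding with lambda = 3.59:
prox(-6.1804) = sign(-6.1804)*max(|-6.1804| - 3.59, 0) = -2.5904
prox(-7.3067) = sign(-7.3067)*max(|-7.3067| - 3.59, 0) = -3.7167
prox(0.974) = sign(0.974)*max(|0.974| - 3.59, 0) = 0.0
prox(x) = [-2.5904, -3.7167, 0.0]
||prox(x)||_1 = 2.5904 + 3.7167 + 0.0 = 6.3071


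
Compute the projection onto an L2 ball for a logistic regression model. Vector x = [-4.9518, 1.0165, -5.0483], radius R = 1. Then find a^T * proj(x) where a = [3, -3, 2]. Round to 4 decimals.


Step 1: Compute ||x|| (intermediates to 6 decimals).
||x|| = sqrt((-4.9518)^2 + 1.0165^2 + (-5.0483)^2) = 7.144153
Step 2: Project.
Since ||x|| > R, scale = R/||x|| = 1/7.144153 = 0.139975, proj(x) = scale * x
proj(x) = [-0.693128, 0.142285, -0.706636]
Step 3: Dot product.
a^T * proj(x) = 3*(-0.693128) - 3*0.142285 + 2*(-0.706636) = -3.9195


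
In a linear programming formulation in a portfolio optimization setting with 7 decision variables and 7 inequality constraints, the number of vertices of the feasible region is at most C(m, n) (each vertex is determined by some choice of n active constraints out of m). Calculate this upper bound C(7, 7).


Each vertex corresponds to some choice of n active constraints out of m, so the number of vertices is at most C(m, n) = m! / (n!(m-n)!).
m = 7, n = 7
Numerator: 7 * 6 * 5 * 4 * 3 * 2 * 1
Denominator: 7! = 5040
C(7, 7) = 1


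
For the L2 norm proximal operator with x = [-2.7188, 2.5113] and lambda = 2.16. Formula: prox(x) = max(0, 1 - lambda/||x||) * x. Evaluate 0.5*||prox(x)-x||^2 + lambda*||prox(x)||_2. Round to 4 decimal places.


Step 1: Compute ||x||.
||x|| = 3.7011
Step 2: Compute scaling factor.
scale = max(0, 1 - 2.16/3.7011) = 0.4164
Step 3: prox(x) = [-1.1321, 1.0457]
||prox(x)|| = 1.5411
Step 4: Proximal objective.
0.5*||prox-x||^2 = 2.3328
lambda*||prox|| = 3.3288
Total = 5.6617


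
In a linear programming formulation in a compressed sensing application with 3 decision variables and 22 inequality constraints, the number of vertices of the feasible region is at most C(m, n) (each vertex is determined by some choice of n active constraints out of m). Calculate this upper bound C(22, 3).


Each vertex corresponds to some choice of n active constraints out of m, so the number of vertices is at most C(m, n) = m! / (n!(m-n)!).
m = 22, n = 3
Numerator: 22 * 21 * 20
Denominator: 3! = 6
C(22, 3) = 1540


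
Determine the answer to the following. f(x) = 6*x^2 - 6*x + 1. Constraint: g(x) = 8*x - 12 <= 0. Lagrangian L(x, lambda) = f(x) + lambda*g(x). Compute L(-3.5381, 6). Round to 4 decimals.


Step 1: Evaluate f(x).
f(-3.5381) = 6*(-3.5381)^2 - 6*(-3.5381) + 1 = 97.3375
Step 2: Evaluate g(x).
g(-3.5381) = 8*-3.5381 - 12 = -40.3048
Step 3: Compute Lagrangian.
L = 97.3375 + 6*-40.3048 = -144.4913


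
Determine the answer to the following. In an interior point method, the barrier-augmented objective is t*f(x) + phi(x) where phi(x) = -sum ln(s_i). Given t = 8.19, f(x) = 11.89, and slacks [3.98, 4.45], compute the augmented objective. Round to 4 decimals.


Step 1: Compute log-barrier.
ln values: [1.3813, 1.4929]
phi = -(1.3813 + 1.4929) = -2.8742
Step 2: Compute augmented objective.
t*f(x) = 8.19*11.89 = 97.3791
Total = 97.3791 - 2.8742 = 94.5049


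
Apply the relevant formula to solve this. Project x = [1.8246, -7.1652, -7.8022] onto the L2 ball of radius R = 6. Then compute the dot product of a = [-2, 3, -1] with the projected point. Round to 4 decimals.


Step 1: Compute ||x|| (intermediates to 6 decimals).
||x|| = sqrt(1.8246^2 + (-7.1652)^2 + (-7.8022)^2) = 10.74912
Step 2: Project.
Since ||x|| > R, scale = R/||x|| = 6/10.74912 = 0.558185, proj(x) = scale * x
proj(x) = [1.018464, -3.999507, -4.355071]
Step 3: Dot product.
a^T * proj(x) = -2*1.018464 + 3*(-3.999507) - 1*(-4.355071) = -9.6804


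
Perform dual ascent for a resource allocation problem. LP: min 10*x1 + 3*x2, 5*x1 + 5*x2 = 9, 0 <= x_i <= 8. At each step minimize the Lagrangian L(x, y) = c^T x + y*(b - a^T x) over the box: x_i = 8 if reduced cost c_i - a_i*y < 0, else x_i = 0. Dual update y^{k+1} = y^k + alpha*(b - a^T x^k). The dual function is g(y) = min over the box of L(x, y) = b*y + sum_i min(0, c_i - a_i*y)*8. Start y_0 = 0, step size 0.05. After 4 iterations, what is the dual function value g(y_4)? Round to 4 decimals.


Dual ascent for LP: min 10*x1 + 3*x2, 5*x1 + 5*x2 = 9, 0 <= x_i <= 8
Step 1: y^k = 0.0, reduced costs: (10.0, 3.0)
  x^k = (0.0, 0.0), subgradient = b - a^T x = 9.0
  y^{k+1} = 0.0 + 0.05*9.0 = 0.45
Step 2: y^k = 0.45, reduced costs: (7.75, 0.75)
  x^k = (0.0, 0.0), subgradient = b - a^T x = 9.0
  y^{k+1} = 0.45 + 0.05*9.0 = 0.9
Step 3: y^k = 0.9, reduced costs: (5.5, -1.5)
  x^k = (0.0, 8.0), subgradient = b - a^T x = -31.0
  y^{k+1} = 0.9 + 0.05*-31.0 = -0.65
Step 4: y^k = -0.65, reduced costs: (13.25, 6.25)
  x^k = (0.0, 0.0), subgradient = b - a^T x = 9.0
  y^{k+1} = -0.65 + 0.05*9.0 = -0.2
Dual objective at y_4 = -0.2: reduced costs (11.0, 4.0), box minimizer x = (0.0, 0.0)
g(y_4) = b*y + (c1 - a1*y)*x1 + (c2 - a2*y)*x2 = 9*(-0.2) + 11.0*0.0 + 4.0*0.0 = -1.8 + 0.0 + 0.0 = -1.8


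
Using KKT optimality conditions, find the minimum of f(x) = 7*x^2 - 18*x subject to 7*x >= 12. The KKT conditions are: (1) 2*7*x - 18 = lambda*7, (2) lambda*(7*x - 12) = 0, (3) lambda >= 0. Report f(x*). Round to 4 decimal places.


Step 1: Try lambda = 0 (constraint inactive).
x_unc = 18/(2*7) = 1.2857
Check: 7*1.2857 = 8.9999 < 12 -- violated!
Step 2: Constraint must be active: 7*x = 12
x* = 12/7 = 1.7143 (rounded; the exact value 12/7 is used below)
lambda = (2*7*(12/7) - 18)/7 = 0.8571
Step 3: Compute optimal value.
f(x*) = 7*(12/7)^2 - 18*(12/7) = -10.2857


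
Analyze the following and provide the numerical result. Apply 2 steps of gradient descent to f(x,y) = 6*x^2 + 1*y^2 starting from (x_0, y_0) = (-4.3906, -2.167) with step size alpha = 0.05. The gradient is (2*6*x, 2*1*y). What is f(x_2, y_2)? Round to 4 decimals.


Gradient descent on f(x,y) = 6*x^2 + 1*y^2.
Starting point: (-4.3906, -2.167), alpha = 0.05
Step 1: grad_x = 2*6*-4.3906 = -52.6872, grad_y = 2*1*-2.167 = -4.334
  x_1 = -4.3906 - 0.05*-52.6872 = -1.7562
  y_1 = -2.167 - 0.05*-4.334 = -1.9503
Step 2: grad_x = 2*6*-1.7562 = -21.0749, grad_y = 2*1*-1.9503 = -3.9006
  x_2 = -1.7562 - 0.05*-21.0749 = -0.7025
  y_2 = -1.9503 - 0.05*-3.9006 = -1.7553
f(-0.7025, -1.7553) = 6*(-0.7025)^2 + 1*(-1.7553)^2 = 6.042


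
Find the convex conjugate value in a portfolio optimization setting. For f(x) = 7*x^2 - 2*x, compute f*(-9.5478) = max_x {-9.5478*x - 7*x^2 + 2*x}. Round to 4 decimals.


f*(y) = sup_x {y*x - a*x^2 - b*x} = sup_x {(y-b)*x - a*x^2}
FOC: (y - b) - 2a*x = 0 => x* = (y - b)/(2a)
x* = (-9.5478 + 2)/(2*7) = -0.5391
f*(-9.5478) = (y-b)^2/(4a) = (-9.5478 + 2)^2/(4*7)
= 56.9693/28 = 2.0346


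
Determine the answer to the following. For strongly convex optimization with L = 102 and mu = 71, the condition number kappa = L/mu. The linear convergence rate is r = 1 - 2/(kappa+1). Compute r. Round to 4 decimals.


Step 1: Compute the condition number.
kappa = L/mu = 102/71 = 1.4366
Step 2: Compute the convergence rate.
r = 1 - 2/(kappa + 1) = 1 - 2*mu/(L + mu) = (L - mu)/(L + mu) = 31/173 = 0.1792


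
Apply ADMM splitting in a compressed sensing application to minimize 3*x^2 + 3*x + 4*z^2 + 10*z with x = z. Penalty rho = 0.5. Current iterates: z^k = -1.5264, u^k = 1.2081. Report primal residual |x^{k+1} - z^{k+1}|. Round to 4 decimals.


ADMM iteration with rho = 0.5, z^k = -1.5264, u^k = 1.2081
Step 1: x-update.
Minimize 3*x^2 + 3*x + (0.5/2)*(x + 1.5264 + 1.2081)^2
FOC: (2*3 + 0.5)*x = -3 + 0.5*(-1.5264 - 1.2081)
x^{k+1} = -0.6719
Step 2: z-update.
Minimize 4*z^2 + 10*z + (0.5/2)*(-0.6719 - z + 1.2081)^2
FOC: (2*4 + 0.5)*z = -10 + 0.5*(-0.6719 + 1.2081)
z^{k+1} = -1.1449
Step 3: u-update.
u^{k+1} = 1.2081 - 0.6719 + 1.1449 = 1.6811
Step 4: Primal residual = |-0.6719 + 1.1449| = 0.473


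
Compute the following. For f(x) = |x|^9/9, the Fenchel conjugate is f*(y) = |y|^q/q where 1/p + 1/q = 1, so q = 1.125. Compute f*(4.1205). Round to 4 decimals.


The conjugate exponent q satisfies 1/p + 1/q = 1.
p = 9, so q = 9/(9 - 1) = 1.125
|y|^q = 4.1205^1.125 = 4.9183
f*(4.1205) = 4.9183 / 1.125 = 4.3719


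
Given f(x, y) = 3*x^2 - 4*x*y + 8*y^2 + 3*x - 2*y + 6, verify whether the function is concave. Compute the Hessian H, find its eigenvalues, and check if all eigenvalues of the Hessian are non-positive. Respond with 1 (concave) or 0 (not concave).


The Hessian of f(x,y) = 3*x^2 - 4*x*y + 8*y^2 + 3*x - 2*y + 6 is:
H = [[6, -4], [-4, 16]]
Trace = 6 + 16 = 22
Determinant = 6*16 - (-4)^2 = 80
Discriminant = (22)^2 - 4*80 = 164.0
Eigenvalues: lambda_1 = 4.5969, lambda_2 = 17.4031
The function is not concave.

0


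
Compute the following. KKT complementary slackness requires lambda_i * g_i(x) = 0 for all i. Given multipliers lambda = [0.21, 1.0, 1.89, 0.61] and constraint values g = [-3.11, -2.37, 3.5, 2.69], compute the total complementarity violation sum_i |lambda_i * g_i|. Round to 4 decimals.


KKT complementary slackness check:
lambda_1 * g_1 = 0.21 * -3.11 = -0.6531
lambda_2 * g_2 = 1.0 * -2.37 = -2.37
lambda_3 * g_3 = 1.89 * 3.5 = 6.615
lambda_4 * g_4 = 0.61 * 2.69 = 1.6409
Total violation = 0.6531 + 2.37 + 6.615 + 1.6409 = 11.279


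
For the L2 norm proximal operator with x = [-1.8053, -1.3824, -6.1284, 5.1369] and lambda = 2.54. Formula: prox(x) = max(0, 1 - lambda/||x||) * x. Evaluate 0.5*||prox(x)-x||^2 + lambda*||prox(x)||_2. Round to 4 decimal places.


Step 1: Compute ||x||.
||x|| = 8.3136
Step 2: Compute scaling factor.
scale = max(0, 1 - 2.54/8.3136) = 0.6945
Step 3: prox(x) = [-1.2537, -0.96, -4.256, 3.5674]
||prox(x)|| = 5.7736
Step 4: Proximal objective.
0.5*||prox-x||^2 = 3.2258
lambda*||prox|| = 14.6649
Total = 17.8906


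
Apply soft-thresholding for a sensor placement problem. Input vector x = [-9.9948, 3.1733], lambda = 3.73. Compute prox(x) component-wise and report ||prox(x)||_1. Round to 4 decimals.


Soft-thresholding with lambda = 3.73:
prox(-9.9948) = sign(-9.9948)*max(|-9.9948| - 3.73, 0) = -6.2648
prox(3.1733) = sign(3.1733)*max(|3.1733| - 3.73, 0) = 0.0
prox(x) = [-6.2648, 0.0]
||prox(x)||_1 = 6.2648 + 0.0 = 6.2648


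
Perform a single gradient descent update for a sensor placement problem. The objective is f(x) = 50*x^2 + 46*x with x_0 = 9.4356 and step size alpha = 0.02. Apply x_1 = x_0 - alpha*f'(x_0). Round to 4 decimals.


We compute the gradient at x_0 and apply the update.
f'(x) = 100*x + 46
f'(9.4356) = 100*9.4356 + 46 = 989.56
x_1 = 9.4356 - 0.02*989.56 = -10.3556


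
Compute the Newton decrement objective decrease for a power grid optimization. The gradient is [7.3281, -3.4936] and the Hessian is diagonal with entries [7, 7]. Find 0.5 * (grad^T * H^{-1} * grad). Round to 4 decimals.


Step 1: H is diagonal, so H^(-1) * g = [1.0469, -0.4991].
Step 2: g^T H^(-1) g = sum_i g_i^2 / H_ii
  = (7.3281)^2/7 + (-3.4936)^2/7
  = 7.6716 + 1.7436 = 9.4152
Step 3: Objective decrease = 0.5 * g^T H^(-1) g = 4.7076


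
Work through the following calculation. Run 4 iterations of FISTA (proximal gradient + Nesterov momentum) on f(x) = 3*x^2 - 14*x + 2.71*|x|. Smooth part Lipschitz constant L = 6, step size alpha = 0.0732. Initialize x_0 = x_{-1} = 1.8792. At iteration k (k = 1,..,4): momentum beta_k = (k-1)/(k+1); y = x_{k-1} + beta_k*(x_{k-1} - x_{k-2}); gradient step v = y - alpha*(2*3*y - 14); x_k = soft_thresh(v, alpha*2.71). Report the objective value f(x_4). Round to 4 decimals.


FISTA on f(x) = 3*x^2 - 14*x + 2.71*|x|
L = 6, alpha = 0.0732
Iteration 1: beta = 0.0, y = 1.8792 + 0.0*(1.8792 - 1.8792) = 1.8792
  grad(y) = -2.7248, v = y - alpha*grad = 2.0787
  prox(v) = soft_thresh(2.0787, 0.1984) = 1.8803
Iteration 2: beta = 0.3333, y = 1.8803 + 0.3333*(1.8803 - 1.8792) = 1.8806
  grad(y) = -2.7161, v = y - alpha*grad = 2.0795
  prox(v) = soft_thresh(2.0795, 0.1984) = 1.8811
Iteration 3: beta = 0.5, y = 1.8811 + 0.5*(1.8811 - 1.8803) = 1.8815
  grad(y) = -2.711, v = y - alpha*grad = 2.0799
  prox(v) = soft_thresh(2.0799, 0.1984) = 1.8816
Iteration 4: beta = 0.6, y = 1.8816 + 0.6*(1.8816 - 1.8811) = 1.8819
  grad(y) = -2.7088, v = y - alpha*grad = 2.0801
  prox(v) = soft_thresh(2.0801, 0.1984) = 1.8818
f(x_4) = 3*1.8818^2 - 14*1.8818 + 2.71*|1.8818| = -10.622


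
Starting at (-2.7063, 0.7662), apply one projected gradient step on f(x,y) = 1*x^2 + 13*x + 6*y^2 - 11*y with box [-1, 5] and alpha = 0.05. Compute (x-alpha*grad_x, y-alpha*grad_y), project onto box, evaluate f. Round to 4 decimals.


Step 1: Compute gradient at (-2.7063, 0.7662).
grad_x = 2*1*-2.7063 + 13 = 7.5874
grad_y = 2*6*0.7662 - 11 = -1.8056
Step 2: Gradient step.
x_raw = -2.7063 - 0.05*7.5874 = -3.0857
y_raw = 0.7662 - 0.05*-1.8056 = 0.8565
Step 3: Project onto [-1, 5].
x_proj = clip(-3.0857) = -1.0
y_proj = clip(0.8565) = 0.8565
Step 4: Evaluate f.
f(-1.0, 0.8565) = -17.0199


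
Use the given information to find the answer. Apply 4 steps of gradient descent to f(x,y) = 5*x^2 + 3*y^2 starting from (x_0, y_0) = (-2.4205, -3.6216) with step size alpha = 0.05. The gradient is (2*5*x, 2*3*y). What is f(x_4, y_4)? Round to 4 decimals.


Gradient descent on f(x,y) = 5*x^2 + 3*y^2.
Starting point: (-2.4205, -3.6216), alpha = 0.05
Step 1: grad_x = 2*5*-2.4205 = -24.205, grad_y = 2*3*-3.6216 = -21.7296
  x_1 = -2.4205 - 0.05*-24.205 = -1.2103
  y_1 = -3.6216 - 0.05*-21.7296 = -2.5351
Step 2: grad_x = 2*5*-1.2103 = -12.1025, grad_y = 2*3*-2.5351 = -15.2107
  x_2 = -1.2103 - 0.05*-12.1025 = -0.6051
  y_2 = -2.5351 - 0.05*-15.2107 = -1.7746
Step 3: grad_x = 2*5*-0.6051 = -6.0513, grad_y = 2*3*-1.7746 = -10.6475
  x_3 = -0.6051 - 0.05*-6.0513 = -0.3026
  y_3 = -1.7746 - 0.05*-10.6475 = -1.2422
Step 4: grad_x = 2*5*-0.3026 = -3.0256, grad_y = 2*3*-1.2422 = -7.4533
  x_4 = -0.3026 - 0.05*-3.0256 = -0.1513
  y_4 = -1.2422 - 0.05*-7.4533 = -0.8695
f(-0.1513, -0.8695) = 5*(-0.1513)^2 + 3*(-0.8695)^2 = 2.3828


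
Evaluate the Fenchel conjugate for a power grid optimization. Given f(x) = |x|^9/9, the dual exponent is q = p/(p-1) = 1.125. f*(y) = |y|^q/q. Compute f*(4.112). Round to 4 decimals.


The conjugate exponent q satisfies 1/p + 1/q = 1.
p = 9, so q = 9/(9 - 1) = 1.125
|y|^q = 4.112^1.125 = 4.9069
f*(4.112) = 4.9069 / 1.125 = 4.3617


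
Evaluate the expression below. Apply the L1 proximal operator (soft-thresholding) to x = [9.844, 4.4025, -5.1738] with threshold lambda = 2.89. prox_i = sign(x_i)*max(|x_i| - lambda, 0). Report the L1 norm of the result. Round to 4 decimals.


Soft-thresholding with lambda = 2.89:
prox(9.844) = sign(9.844)*max(|9.844| - 2.89, 0) = 6.954
prox(4.4025) = sign(4.4025)*max(|4.4025| - 2.89, 0) = 1.5125
prox(-5.1738) = sign(-5.1738)*max(|-5.1738| - 2.89, 0) = -2.2838
prox(x) = [6.954, 1.5125, -2.2838]
||prox(x)||_1 = 6.954 + 1.5125 + 2.2838 = 10.7503


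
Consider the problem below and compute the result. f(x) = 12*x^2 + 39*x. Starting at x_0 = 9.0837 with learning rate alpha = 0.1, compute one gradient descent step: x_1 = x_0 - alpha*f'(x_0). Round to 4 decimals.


We compute the gradient at x_0 and apply the update.
f'(x) = 24*x + 39
f'(9.0837) = 24*9.0837 + 39 = 257.0088
x_1 = 9.0837 - 0.1*257.0088 = -16.6172


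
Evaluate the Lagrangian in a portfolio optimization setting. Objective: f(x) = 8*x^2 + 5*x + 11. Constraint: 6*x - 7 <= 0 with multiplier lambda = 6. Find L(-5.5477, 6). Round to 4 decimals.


Step 1: Evaluate f(x).
f(-5.5477) = 8*(-5.5477)^2 + 5*(-5.5477) + 11 = 229.4773
Step 2: Evaluate g(x).
g(-5.5477) = 6*-5.5477 - 7 = -40.2862
Step 3: Compute Lagrangian.
L = 229.4773 + 6*-40.2862 = -12.2399


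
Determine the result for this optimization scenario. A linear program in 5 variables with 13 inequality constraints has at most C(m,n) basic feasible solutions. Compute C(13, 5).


Each vertex corresponds to some choice of n active constraints out of m, so the number of vertices is at most C(m, n) = m! / (n!(m-n)!).
m = 13, n = 5
Numerator: 13 * 12 * 11 * 10 * 9
Denominator: 5! = 120
C(13, 5) = 1287


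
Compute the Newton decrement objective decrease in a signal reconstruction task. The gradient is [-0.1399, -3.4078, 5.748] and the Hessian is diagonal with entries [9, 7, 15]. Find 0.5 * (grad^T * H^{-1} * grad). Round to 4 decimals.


Step 1: H is diagonal, so H^(-1) * g = [-0.0155, -0.4868, 0.3832].
Step 2: g^T H^(-1) g = sum_i g_i^2 / H_ii
  = (-0.1399)^2/9 + (-3.4078)^2/7 + (5.748)^2/15
  = 0.0022 + 1.659 + 2.2026 = 3.8638
Step 3: Objective decrease = 0.5 * g^T H^(-1) g = 1.9319


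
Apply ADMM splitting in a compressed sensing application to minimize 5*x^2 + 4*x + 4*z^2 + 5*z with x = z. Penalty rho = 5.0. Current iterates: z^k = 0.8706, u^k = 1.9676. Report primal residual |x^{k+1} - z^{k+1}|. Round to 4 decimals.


ADMM iteration with rho = 5.0, z^k = 0.8706, u^k = 1.9676
Step 1: x-update.
Minimize 5*x^2 + 4*x + (5.0/2)*(x - 0.8706 + 1.9676)^2
FOC: (2*5 + 5.0)*x = -4 + 5.0*(0.8706 - 1.9676)
x^{k+1} = -0.6323
Step 2: z-update.
Minimize 4*z^2 + 5*z + (5.0/2)*(-0.6323 - z + 1.9676)^2
FOC: (2*4 + 5.0)*z = -5 + 5.0*(-0.6323 + 1.9676)
z^{k+1} = 0.1289
Step 3: u-update.
u^{k+1} = 1.9676 - 0.6323 - 0.1289 = 1.2063
Step 4: Primal residual = |-0.6323 - 0.1289| = 0.7613


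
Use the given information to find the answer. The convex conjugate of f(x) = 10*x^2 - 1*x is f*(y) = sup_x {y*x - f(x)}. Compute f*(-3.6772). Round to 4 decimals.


f*(y) = sup_x {y*x - a*x^2 - b*x} = sup_x {(y-b)*x - a*x^2}
FOC: (y - b) - 2a*x = 0 => x* = (y - b)/(2a)
x* = (-3.6772 + 1)/(2*10) = -0.1339
f*(-3.6772) = (y-b)^2/(4a) = (-3.6772 + 1)^2/(4*10)
= 7.1674/40 = 0.1792
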